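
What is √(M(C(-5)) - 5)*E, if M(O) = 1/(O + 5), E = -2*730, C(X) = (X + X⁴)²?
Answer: -584*I*√3769569570/10983 ≈ -3264.7*I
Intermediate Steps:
E = -1460
M(O) = 1/(5 + O)
√(M(C(-5)) - 5)*E = √(1/(5 + (-5)²*(1 + (-5)³)²) - 5)*(-1460) = √(1/(5 + 25*(1 - 125)²) - 5)*(-1460) = √(1/(5 + 25*(-124)²) - 5)*(-1460) = √(1/(5 + 25*15376) - 5)*(-1460) = √(1/(5 + 384400) - 5)*(-1460) = √(1/384405 - 5)*(-1460) = √(-1922024/384405)*(-1460) = (2*I*√3769569570/54915)*(-1460) = -584*I*√3769569570/10983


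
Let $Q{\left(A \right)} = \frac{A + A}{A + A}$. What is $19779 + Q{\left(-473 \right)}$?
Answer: $19780$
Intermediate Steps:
$Q{\left(A \right)} = 1$ ($Q{\left(A \right)} = \frac{2 A}{2 A} = 2 A \frac{1}{2 A} = 1$)
$19779 + Q{\left(-473 \right)} = 19779 + 1 = 19780$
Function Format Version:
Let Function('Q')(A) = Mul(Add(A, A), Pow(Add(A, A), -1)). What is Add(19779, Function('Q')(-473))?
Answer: 19780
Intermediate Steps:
Function('Q')(A) = 1 (Function('Q')(A) = Mul(Mul(2, A), Pow(Mul(2, A), -1)) = Mul(Mul(2, A), Mul(Rational(1, 2), Pow(A, -1))) = 1)
Add(19779, Function('Q')(-473)) = Add(19779, 1) = 19780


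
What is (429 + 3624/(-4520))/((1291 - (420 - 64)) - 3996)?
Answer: -241932/1729465 ≈ -0.13989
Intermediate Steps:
(429 + 3624/(-4520))/((1291 - (420 - 64)) - 3996) = (429 + 3624*(-1/4520))/((1291 - 1*356) - 3996) = (429 - 453/565)/((1291 - 356) - 3996) = 241932/(565*(935 - 3996)) = (241932/565)/(-3061) = (241932/565)*(-1/3061) = -241932/1729465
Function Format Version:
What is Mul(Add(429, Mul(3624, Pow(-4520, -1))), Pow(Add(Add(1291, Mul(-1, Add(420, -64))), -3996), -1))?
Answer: Rational(-241932, 1729465) ≈ -0.13989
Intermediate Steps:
Mul(Add(429, Mul(3624, Pow(-4520, -1))), Pow(Add(Add(1291, Mul(-1, Add(420, -64))), -3996), -1)) = Mul(Add(429, Mul(3624, Rational(-1, 4520))), Pow(Add(Add(1291, Mul(-1, 356)), -3996), -1)) = Mul(Add(429, Rational(-453, 565)), Pow(Add(Add(1291, -356), -3996), -1)) = Mul(Rational(241932, 565), Pow(Add(935, -3996), -1)) = Mul(Rational(241932, 565), Pow(-3061, -1)) = Mul(Rational(241932, 565), Rational(-1, 3061)) = Rational(-241932, 1729465)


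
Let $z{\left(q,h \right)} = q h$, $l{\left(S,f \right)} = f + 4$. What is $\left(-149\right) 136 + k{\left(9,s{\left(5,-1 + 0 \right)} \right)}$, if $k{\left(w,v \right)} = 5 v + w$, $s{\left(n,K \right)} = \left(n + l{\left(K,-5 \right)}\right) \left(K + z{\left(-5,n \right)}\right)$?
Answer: $-20775$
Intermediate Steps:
$l{\left(S,f \right)} = 4 + f$
$z{\left(q,h \right)} = h q$
$s{\left(n,K \right)} = \left(-1 + n\right) \left(K - 5 n\right)$ ($s{\left(n,K \right)} = \left(n + \left(4 - 5\right)\right) \left(K + n \left(-5\right)\right) = \left(n - 1\right) \left(K - 5 n\right) = \left(-1 + n\right) \left(K - 5 n\right)$)
$k{\left(w,v \right)} = w + 5 v$
$\left(-149\right) 136 + k{\left(9,s{\left(5,-1 + 0 \right)} \right)} = \left(-149\right) 136 + \left(9 + 5 \left(- (-1 + 0) - 5 \cdot 5^{2} + 5 \cdot 5 + \left(-1 + 0\right) 5\right)\right) = -20264 + \left(9 + 5 \left(\left(-1\right) \left(-1\right) - 125 + 25 - 5\right)\right) = -20264 + \left(9 + 5 \left(1 - 125 + 25 - 5\right)\right) = -20264 + \left(9 + 5 \left(-104\right)\right) = -20264 + \left(9 - 520\right) = -20264 - 511 = -20775$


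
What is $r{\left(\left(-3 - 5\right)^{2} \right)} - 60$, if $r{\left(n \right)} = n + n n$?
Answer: $4100$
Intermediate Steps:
$r{\left(n \right)} = n + n^{2}$
$r{\left(\left(-3 - 5\right)^{2} \right)} - 60 = \left(-3 - 5\right)^{2} \left(1 + \left(-3 - 5\right)^{2}\right) - 60 = \left(-8\right)^{2} \left(1 + \left(-8\right)^{2}\right) - 60 = 64 \left(1 + 64\right) - 60 = 64 \cdot 65 - 60 = 4160 - 60 = 4100$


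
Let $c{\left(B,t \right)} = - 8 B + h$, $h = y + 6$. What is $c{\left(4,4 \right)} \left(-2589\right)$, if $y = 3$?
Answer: $59547$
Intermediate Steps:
$h = 9$ ($h = 3 + 6 = 9$)
$c{\left(B,t \right)} = 9 - 8 B$ ($c{\left(B,t \right)} = - 8 B + 9 = 9 - 8 B$)
$c{\left(4,4 \right)} \left(-2589\right) = \left(9 - 32\right) \left(-2589\right) = \left(-23\right) \left(-2589\right) = 59547$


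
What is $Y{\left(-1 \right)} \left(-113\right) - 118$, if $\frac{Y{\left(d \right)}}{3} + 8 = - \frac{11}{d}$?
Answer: $-1135$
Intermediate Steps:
$Y{\left(d \right)} = -24 - \frac{33}{d}$ ($Y{\left(d \right)} = -24 + 3 \left(- \frac{11}{d}\right) = -24 - \frac{33}{d}$)
$Y{\left(-1 \right)} \left(-113\right) - 118 = \left(-24 - \frac{33}{-1}\right) \left(-113\right) - 118 = \left(-24 - -33\right) \left(-113\right) - 118 = \left(-24 + 33\right) \left(-113\right) - 118 = 9 \left(-113\right) - 118 = -1017 - 118 = -1135$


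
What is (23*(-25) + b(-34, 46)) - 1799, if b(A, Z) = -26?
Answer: -2400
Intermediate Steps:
(23*(-25) + b(-34, 46)) - 1799 = (23*(-25) - 26) - 1799 = (-575 - 26) - 1799 = -601 - 1799 = -2400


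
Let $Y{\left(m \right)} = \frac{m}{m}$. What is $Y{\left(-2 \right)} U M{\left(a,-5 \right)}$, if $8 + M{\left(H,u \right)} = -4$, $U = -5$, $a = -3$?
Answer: $60$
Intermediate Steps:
$M{\left(H,u \right)} = -12$ ($M{\left(H,u \right)} = -8 - 4 = -12$)
$Y{\left(m \right)} = 1$
$Y{\left(-2 \right)} U M{\left(a,-5 \right)} = 1 \left(\left(-5\right) \left(-12\right)\right) = 1 \cdot 60 = 60$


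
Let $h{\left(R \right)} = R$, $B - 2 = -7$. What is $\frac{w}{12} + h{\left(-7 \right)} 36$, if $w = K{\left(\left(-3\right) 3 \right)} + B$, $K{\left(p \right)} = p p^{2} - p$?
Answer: $- \frac{3749}{12} \approx -312.42$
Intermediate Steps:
$B = -5$ ($B = 2 - 7 = -5$)
$K{\left(p \right)} = p^{3} - p$
$w = -725$ ($w = \left(\left(\left(-3\right) 3\right)^{3} - \left(-3\right) 3\right) - 5 = \left(\left(-9\right)^{3} - -9\right) - 5 = \left(-729 + 9\right) - 5 = -720 - 5 = -725$)
$\frac{w}{12} + h{\left(-7 \right)} 36 = - \frac{725}{12} - 252 = - \frac{3749}{12}$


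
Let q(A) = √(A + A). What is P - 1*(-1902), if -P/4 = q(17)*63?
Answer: 1902 - 252*√34 ≈ 432.60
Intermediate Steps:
q(A) = √2*√A (q(A) = √(2*A) = √2*√A)
P = -252*√34 (P = -4*√2*√17*63 = -4*√34*63 = -252*√34 ≈ -1469.4)
P - 1*(-1902) = -252*√34 - 1*(-1902) = -252*√34 + 1902 = 1902 - 252*√34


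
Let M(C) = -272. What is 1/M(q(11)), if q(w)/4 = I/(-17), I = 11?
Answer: -1/272 ≈ -0.0036765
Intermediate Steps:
q(w) = -44/17 (q(w) = 4*(11/(-17)) = 4*(11*(-1/17)) = 4*(-11/17) = -44/17)
1/M(q(11)) = 1/(-272) = -1/272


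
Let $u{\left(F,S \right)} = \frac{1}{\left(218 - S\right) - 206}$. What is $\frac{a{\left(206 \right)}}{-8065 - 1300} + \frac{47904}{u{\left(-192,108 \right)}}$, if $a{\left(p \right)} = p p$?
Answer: $- \frac{43067654596}{9365} \approx -4.5988 \cdot 10^{6}$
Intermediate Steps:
$a{\left(p \right)} = p^{2}$
$u{\left(F,S \right)} = \frac{1}{12 - S}$
$\frac{a{\left(206 \right)}}{-8065 - 1300} + \frac{47904}{u{\left(-192,108 \right)}} = \frac{206^{2}}{-8065 - 1300} + \frac{47904}{\left(-1\right) \frac{1}{-12 + 108}} = \frac{42436}{-9365} + \frac{47904}{\left(-1\right) \frac{1}{96}} = 42436 \left(- \frac{1}{9365}\right) + \frac{47904}{\left(-1\right) \frac{1}{96}} = - \frac{42436}{9365} + \frac{47904}{- \frac{1}{96}} = - \frac{42436}{9365} + 47904 \left(-96\right) = - \frac{42436}{9365} - 4598784 = - \frac{43067654596}{9365}$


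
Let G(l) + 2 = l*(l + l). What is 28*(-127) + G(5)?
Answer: -3508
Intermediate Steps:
G(l) = -2 + 2*l**2 (G(l) = -2 + l*(l + l) = -2 + l*(2*l) = -2 + 2*l**2)
28*(-127) + G(5) = 28*(-127) + (-2 + 2*5**2) = -3556 + (-2 + 2*25) = -3556 + (-2 + 50) = -3556 + 48 = -3508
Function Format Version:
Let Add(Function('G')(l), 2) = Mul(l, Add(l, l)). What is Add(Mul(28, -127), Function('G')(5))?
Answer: -3508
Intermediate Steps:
Function('G')(l) = Add(-2, Mul(2, Pow(l, 2))) (Function('G')(l) = Add(-2, Mul(l, Add(l, l))) = Add(-2, Mul(l, Mul(2, l))) = Add(-2, Mul(2, Pow(l, 2))))
Add(Mul(28, -127), Function('G')(5)) = Add(Mul(28, -127), Add(-2, Mul(2, Pow(5, 2)))) = Add(-3556, Add(-2, Mul(2, 25))) = Add(-3556, Add(-2, 50)) = Add(-3556, 48) = -3508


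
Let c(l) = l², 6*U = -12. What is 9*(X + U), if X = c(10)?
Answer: 882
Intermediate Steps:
U = -2 (U = (⅙)*(-12) = -2)
X = 100 (X = 10² = 100)
9*(X + U) = 9*(100 - 2) = 9*98 = 882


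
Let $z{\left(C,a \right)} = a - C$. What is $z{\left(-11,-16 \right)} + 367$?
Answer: $362$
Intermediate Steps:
$z{\left(-11,-16 \right)} + 367 = \left(-16 - -11\right) + 367 = \left(-16 + 11\right) + 367 = -5 + 367 = 362$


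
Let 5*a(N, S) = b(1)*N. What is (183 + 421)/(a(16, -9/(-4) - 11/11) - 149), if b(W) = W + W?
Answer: -3020/713 ≈ -4.2356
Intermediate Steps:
b(W) = 2*W
a(N, S) = 2*N/5 (a(N, S) = ((2*1)*N)/5 = (2*N)/5 = 2*N/5)
(183 + 421)/(a(16, -9/(-4) - 11/11) - 149) = (183 + 421)/((⅖)*16 - 149) = 604/(32/5 - 149) = 604/(-713/5) = 604*(-5/713) = -3020/713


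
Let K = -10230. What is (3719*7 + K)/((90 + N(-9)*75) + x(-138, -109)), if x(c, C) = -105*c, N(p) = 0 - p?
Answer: 15803/15255 ≈ 1.0359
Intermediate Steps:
N(p) = -p
(3719*7 + K)/((90 + N(-9)*75) + x(-138, -109)) = (3719*7 - 10230)/((90 - 1*(-9)*75) - 105*(-138)) = (26033 - 10230)/((90 + 9*75) + 14490) = 15803/((90 + 675) + 14490) = 15803/(765 + 14490) = 15803/15255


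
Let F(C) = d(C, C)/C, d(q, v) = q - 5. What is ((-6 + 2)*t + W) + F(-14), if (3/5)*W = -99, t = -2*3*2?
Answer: -1619/14 ≈ -115.64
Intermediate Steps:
t = -12 (t = -6*2 = -12)
d(q, v) = -5 + q
W = -165 (W = (5/3)*(-99) = -165)
F(C) = (-5 + C)/C
((-6 + 2)*t + W) + F(-14) = ((-6 + 2)*(-12) - 165) + (-5 - 14)/(-14) = (-4*(-12) - 165) - 1/14*(-19) = (48 - 165) + 19/14 = -117 + 19/14 = -1619/14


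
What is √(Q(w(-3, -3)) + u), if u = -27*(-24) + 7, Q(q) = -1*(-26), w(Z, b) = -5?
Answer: √681 ≈ 26.096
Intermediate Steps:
Q(q) = 26
u = 655 (u = 648 + 7 = 655)
√(Q(w(-3, -3)) + u) = √(26 + 655) = √681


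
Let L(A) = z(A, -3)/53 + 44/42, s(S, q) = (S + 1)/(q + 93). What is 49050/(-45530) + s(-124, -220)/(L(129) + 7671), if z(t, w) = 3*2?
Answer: -5318690301378/4937581005565 ≈ -1.0772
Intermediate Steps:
s(S, q) = (1 + S)/(93 + q)
z(t, w) = 6
L(A) = 1292/1113 (L(A) = 6/53 + 44/42 = 6*(1/53) + 44*(1/42) = 6/53 + 22/21 = 1292/1113)
49050/(-45530) + s(-124, -220)/(L(129) + 7671) = 49050/(-45530) + ((1 - 124)/(93 - 220))/(1292/1113 + 7671) = 49050*(-1/45530) + (-123/(-127))/(8539115/1113) = -4905/4553 - 1/127*(-123)*(1113/8539115) = -4905/4553 + (123/127)*(1113/8539115) = -4905/4553 + 136899/1084467605 = -5318690301378/4937581005565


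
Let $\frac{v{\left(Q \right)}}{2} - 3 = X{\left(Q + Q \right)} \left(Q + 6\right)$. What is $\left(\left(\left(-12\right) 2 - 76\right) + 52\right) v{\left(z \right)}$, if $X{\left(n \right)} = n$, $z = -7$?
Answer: $-1632$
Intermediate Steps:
$v{\left(Q \right)} = 6 + 4 Q \left(6 + Q\right)$ ($v{\left(Q \right)} = 6 + 2 \left(Q + Q\right) \left(Q + 6\right) = 6 + 2 \cdot 2 Q \left(6 + Q\right) = 6 + 4 Q \left(6 + Q\right)$)
$\left(\left(\left(-12\right) 2 - 76\right) + 52\right) v{\left(z \right)} = \left(\left(\left(-12\right) 2 - 76\right) + 52\right) \left(6 + 4 \left(-7\right)^{2} + 24 \left(-7\right)\right) = \left(\left(-24 - 76\right) + 52\right) \left(6 + 4 \cdot 49 - 168\right) = \left(-100 + 52\right) \left(6 + 196 - 168\right) = \left(-48\right) 34 = -1632$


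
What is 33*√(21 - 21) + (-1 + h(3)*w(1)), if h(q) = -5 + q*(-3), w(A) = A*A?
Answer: -15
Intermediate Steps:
w(A) = A²
h(q) = -5 - 3*q
33*√(21 - 21) + (-1 + h(3)*w(1)) = 33*√(21 - 21) + (-1 + (-5 - 3*3)*1²) = 33*√0 + (-1 + (-5 - 9)*1) = 33*0 + (-1 - 14*1) = 0 + (-1 - 14) = 0 - 15 = -15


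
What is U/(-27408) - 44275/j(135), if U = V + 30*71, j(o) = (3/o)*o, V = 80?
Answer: -67416435/4568 ≈ -14758.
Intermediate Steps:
j(o) = 3
U = 2210 (U = 80 + 30*71 = 80 + 2130 = 2210)
U/(-27408) - 44275/j(135) = 2210/(-27408) - 44275/3 = 2210*(-1/27408) - 44275*1/3 = -1105/13704 - 44275/3 = -67416435/4568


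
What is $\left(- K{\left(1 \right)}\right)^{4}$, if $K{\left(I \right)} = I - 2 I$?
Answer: $1$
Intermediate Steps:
$K{\left(I \right)} = - I$
$\left(- K{\left(1 \right)}\right)^{4} = \left(- \left(-1\right) 1\right)^{4} = \left(\left(-1\right) \left(-1\right)\right)^{4} = 1^{4} = 1$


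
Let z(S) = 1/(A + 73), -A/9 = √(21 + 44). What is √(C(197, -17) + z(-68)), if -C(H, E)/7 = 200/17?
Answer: √(-1737111 + 214200*√65)/(17*√(73 - 9*√65)) ≈ 8.9487*I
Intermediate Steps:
C(H, E) = -1400/17
A = -9*√65 (A = -9*√(21 + 44) = -9*√65 ≈ -72.560)
z(S) = 1/(73 - 9*√65) (z(S) = 1/(-9*√65 + 73) = 1/(73 - 9*√65))
√(C(197, -17) + z(-68)) = √(-1400/17 + (73/64 + 9*√65/64)) = √(-88359/1088 + 9*√65/64)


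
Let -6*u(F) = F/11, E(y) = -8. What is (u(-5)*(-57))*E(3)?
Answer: 380/11 ≈ 34.545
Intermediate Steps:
u(F) = -F/66 (u(F) = -F/(6*11) = -F/66)
(u(-5)*(-57))*E(3) = (-1/66*(-5)*(-57))*(-8) = ((5/66)*(-57))*(-8) = -95/22*(-8) = 380/11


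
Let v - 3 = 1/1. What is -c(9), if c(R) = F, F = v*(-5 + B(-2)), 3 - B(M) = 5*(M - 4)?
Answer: -112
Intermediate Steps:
B(M) = 23 - 5*M (B(M) = 3 - 5*(M - 4) = 3 - 5*(-4 + M) = 3 - (-20 + 5*M) = 3 + (20 - 5*M) = 23 - 5*M)
v = 4 (v = 3 + 1/1 = 3 + 1 = 4)
F = 112 (F = 4*(-5 + (23 - 5*(-2))) = 4*(-5 + (23 + 10)) = 4*(-5 + 33) = 4*28 = 112)
c(R) = 112
-c(9) = -1*112 = -112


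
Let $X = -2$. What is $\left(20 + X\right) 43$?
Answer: $774$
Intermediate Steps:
$\left(20 + X\right) 43 = \left(20 - 2\right) 43 = 18 \cdot 43 = 774$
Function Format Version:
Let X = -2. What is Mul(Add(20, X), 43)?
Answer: 774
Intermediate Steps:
Mul(Add(20, X), 43) = Mul(Add(20, -2), 43) = Mul(18, 43) = 774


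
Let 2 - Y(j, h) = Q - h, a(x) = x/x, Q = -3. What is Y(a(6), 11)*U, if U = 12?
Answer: 192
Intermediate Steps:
a(x) = 1
Y(j, h) = 5 + h (Y(j, h) = 2 - (-3 - h) = 2 + (3 + h) = 5 + h)
Y(a(6), 11)*U = (5 + 11)*12 = 16*12 = 192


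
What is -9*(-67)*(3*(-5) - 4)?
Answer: -11457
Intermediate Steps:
-9*(-67)*(3*(-5) - 4) = -(-603)*(-15 - 4) = -(-603)*(-19) = -1*11457 = -11457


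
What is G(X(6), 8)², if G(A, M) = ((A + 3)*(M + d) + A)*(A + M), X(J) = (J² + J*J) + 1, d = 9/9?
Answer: 3759774489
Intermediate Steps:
d = 1 (d = 9*(⅑) = 1)
X(J) = 1 + 2*J² (X(J) = (J² + J²) + 1 = 2*J² + 1 = 1 + 2*J²)
G(A, M) = (A + M)*(A + (1 + M)*(3 + A)) (G(A, M) = ((A + 3)*(M + 1) + A)*(A + M) = ((3 + A)*(1 + M) + A)*(A + M) = ((1 + M)*(3 + A) + A)*(A + M) = (A + (1 + M)*(3 + A))*(A + M) = (A + M)*(A + (1 + M)*(3 + A)))
G(X(6), 8)² = (2*(1 + 2*6²)² + 3*(1 + 2*6²) + 3*8 + 3*8² + (1 + 2*6²)*8² + 8*(1 + 2*6²)² + 5*(1 + 2*6²)*8)² = (2*(1 + 2*36)² + 3*(1 + 2*36) + 24 + 3*64 + (1 + 2*36)*64 + 8*(1 + 2*36)² + 5*(1 + 2*36)*8)² = (2*(1 + 72)² + 3*(1 + 72) + 24 + 192 + (1 + 72)*64 + 8*(1 + 72)² + 5*(1 + 72)*8)² = (2*73² + 3*73 + 24 + 192 + 73*64 + 8*73² + 5*73*8)² = (2*5329 + 219 + 24 + 192 + 4672 + 8*5329 + 2920)² = (10658 + 219 + 24 + 192 + 4672 + 42632 + 2920)² = 61317² = 3759774489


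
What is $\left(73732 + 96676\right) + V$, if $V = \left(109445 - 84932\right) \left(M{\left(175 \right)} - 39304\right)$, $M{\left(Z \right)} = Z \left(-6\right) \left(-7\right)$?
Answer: $-783117994$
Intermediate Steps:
$M{\left(Z \right)} = 42 Z$ ($M{\left(Z \right)} = - 6 Z \left(-7\right) = 42 Z$)
$V = -783288402$ ($V = \left(109445 - 84932\right) \left(42 \cdot 175 - 39304\right) = 24513 \left(7350 - 39304\right) = 24513 \left(-31954\right) = -783288402$)
$\left(73732 + 96676\right) + V = \left(73732 + 96676\right) - 783288402 = 170408 - 783288402 = -783117994$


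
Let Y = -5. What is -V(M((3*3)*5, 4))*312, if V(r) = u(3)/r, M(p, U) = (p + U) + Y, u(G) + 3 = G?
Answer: 0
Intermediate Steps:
u(G) = -3 + G
M(p, U) = -5 + U + p (M(p, U) = (p + U) - 5 = (U + p) - 5 = -5 + U + p)
V(r) = 0 (V(r) = (-3 + 3)/r = 0/r = 0)
-V(M((3*3)*5, 4))*312 = -0*312 = -1*0 = 0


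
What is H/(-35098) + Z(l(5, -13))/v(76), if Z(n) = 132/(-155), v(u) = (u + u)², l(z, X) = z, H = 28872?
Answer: -12924841197/15711268720 ≈ -0.82265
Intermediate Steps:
v(u) = 4*u² (v(u) = (2*u)² = 4*u²)
Z(n) = -132/155 (Z(n) = 132*(-1/155) = -132/155)
H/(-35098) + Z(l(5, -13))/v(76) = 28872/(-35098) - 132/(155*(4*76²)) = 28872*(-1/35098) - 132/(155*(4*5776)) = -14436/17549 - 132/155/23104 = -14436/17549 - 132/155*1/23104 = -14436/17549 - 33/895280 = -12924841197/15711268720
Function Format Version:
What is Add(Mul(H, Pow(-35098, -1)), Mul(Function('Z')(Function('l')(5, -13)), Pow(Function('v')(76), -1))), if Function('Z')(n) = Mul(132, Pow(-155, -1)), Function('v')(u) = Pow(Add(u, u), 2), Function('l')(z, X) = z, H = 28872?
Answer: Rational(-12924841197, 15711268720) ≈ -0.82265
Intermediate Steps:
Function('v')(u) = Mul(4, Pow(u, 2)) (Function('v')(u) = Pow(Mul(2, u), 2) = Mul(4, Pow(u, 2)))
Function('Z')(n) = Rational(-132, 155) (Function('Z')(n) = Mul(132, Rational(-1, 155)) = Rational(-132, 155))
Add(Mul(H, Pow(-35098, -1)), Mul(Function('Z')(Function('l')(5, -13)), Pow(Function('v')(76), -1))) = Add(Mul(28872, Pow(-35098, -1)), Mul(Rational(-132, 155), Pow(Mul(4, Pow(76, 2)), -1))) = Add(Mul(28872, Rational(-1, 35098)), Mul(Rational(-132, 155), Pow(Mul(4, 5776), -1))) = Add(Rational(-14436, 17549), Mul(Rational(-132, 155), Pow(23104, -1))) = Add(Rational(-14436, 17549), Mul(Rational(-132, 155), Rational(1, 23104))) = Add(Rational(-14436, 17549), Rational(-33, 895280)) = Rational(-12924841197, 15711268720)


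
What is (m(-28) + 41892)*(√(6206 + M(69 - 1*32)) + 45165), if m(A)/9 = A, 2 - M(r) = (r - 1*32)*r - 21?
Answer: 1880670600 + 83280*√1511 ≈ 1.8839e+9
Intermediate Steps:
M(r) = 23 - r*(-32 + r) (M(r) = 2 - ((r - 1*32)*r - 21) = 2 - ((r - 32)*r - 21) = 2 - ((-32 + r)*r - 21) = 2 - (r*(-32 + r) - 21) = 2 - (-21 + r*(-32 + r)) = 2 + (21 - r*(-32 + r)) = 23 - r*(-32 + r))
m(A) = 9*A
(m(-28) + 41892)*(√(6206 + M(69 - 1*32)) + 45165) = (9*(-28) + 41892)*(√(6206 + (23 - (69 - 1*32)² + 32*(69 - 1*32))) + 45165) = (-252 + 41892)*(√(6206 + (23 - (69 - 32)² + 32*(69 - 32))) + 45165) = 41640*(√(6206 + (23 - 1*37² + 32*37)) + 45165) = 41640*(√(6206 + (23 - 1*1369 + 1184)) + 45165) = 41640*(√(6206 + (23 - 1369 + 1184)) + 45165) = 41640*(√(6206 - 162) + 45165) = 41640*(√6044 + 45165) = 41640*(2*√1511 + 45165) = 41640*(45165 + 2*√1511) = 1880670600 + 83280*√1511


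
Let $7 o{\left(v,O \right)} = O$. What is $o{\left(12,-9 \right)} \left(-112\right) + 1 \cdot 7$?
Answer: $151$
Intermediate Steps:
$o{\left(v,O \right)} = \frac{O}{7}$
$o{\left(12,-9 \right)} \left(-112\right) + 1 \cdot 7 = \frac{1}{7} \left(-9\right) \left(-112\right) + 1 \cdot 7 = \left(- \frac{9}{7}\right) \left(-112\right) + 7 = 144 + 7 = 151$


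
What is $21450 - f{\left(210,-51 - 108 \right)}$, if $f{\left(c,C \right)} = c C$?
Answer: $54840$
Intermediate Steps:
$f{\left(c,C \right)} = C c$
$21450 - f{\left(210,-51 - 108 \right)} = 21450 - \left(-51 - 108\right) 210 = 21450 - \left(-159\right) 210 = 21450 - -33390 = 21450 + 33390 = 54840$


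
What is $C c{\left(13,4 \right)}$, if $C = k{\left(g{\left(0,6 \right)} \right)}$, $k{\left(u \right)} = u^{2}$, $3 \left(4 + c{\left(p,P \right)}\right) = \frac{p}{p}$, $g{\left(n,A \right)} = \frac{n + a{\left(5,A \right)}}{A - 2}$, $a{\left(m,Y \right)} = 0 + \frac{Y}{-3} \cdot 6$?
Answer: $-33$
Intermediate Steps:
$a{\left(m,Y \right)} = - 2 Y$ ($a{\left(m,Y \right)} = 0 + Y \left(- \frac{1}{3}\right) 6 = 0 + - \frac{Y}{3} \cdot 6 = 0 - 2 Y = - 2 Y$)
$g{\left(n,A \right)} = \frac{n - 2 A}{-2 + A}$ ($g{\left(n,A \right)} = \frac{n - 2 A}{A - 2} = \frac{n - 2 A}{-2 + A}$)
$c{\left(p,P \right)} = - \frac{11}{3}$ ($c{\left(p,P \right)} = -4 + \frac{p \frac{1}{p}}{3} = -4 + \frac{1}{3} \cdot 1 = -4 + \frac{1}{3} = - \frac{11}{3}$)
$C = 9$ ($C = \left(\frac{0 - 12}{-2 + 6}\right)^{2} = \left(\frac{0 - 12}{4}\right)^{2} = \left(\frac{1}{4} \left(-12\right)\right)^{2} = \left(-3\right)^{2} = 9$)
$C c{\left(13,4 \right)} = 9 \left(- \frac{11}{3}\right) = -33$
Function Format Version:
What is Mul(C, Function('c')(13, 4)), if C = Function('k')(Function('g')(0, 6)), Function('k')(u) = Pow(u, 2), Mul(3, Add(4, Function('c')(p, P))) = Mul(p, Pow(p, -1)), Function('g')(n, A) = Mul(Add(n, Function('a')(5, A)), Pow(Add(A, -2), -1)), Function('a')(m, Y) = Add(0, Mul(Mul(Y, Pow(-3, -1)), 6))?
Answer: -33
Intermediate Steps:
Function('a')(m, Y) = Mul(-2, Y) (Function('a')(m, Y) = Add(0, Mul(Mul(Y, Rational(-1, 3)), 6)) = Add(0, Mul(Mul(Rational(-1, 3), Y), 6)) = Add(0, Mul(-2, Y)) = Mul(-2, Y))
Function('g')(n, A) = Mul(Pow(Add(-2, A), -1), Add(n, Mul(-2, A))) (Function('g')(n, A) = Mul(Add(n, Mul(-2, A)), Pow(Add(A, -2), -1)) = Mul(Add(n, Mul(-2, A)), Pow(Add(-2, A), -1)) = Mul(Pow(Add(-2, A), -1), Add(n, Mul(-2, A))))
Function('c')(p, P) = Rational(-11, 3) (Function('c')(p, P) = Add(-4, Mul(Rational(1, 3), Mul(p, Pow(p, -1)))) = Add(-4, Mul(Rational(1, 3), 1)) = Add(-4, Rational(1, 3)) = Rational(-11, 3))
C = 9 (C = Pow(Mul(Pow(Add(-2, 6), -1), Add(0, Mul(-2, 6))), 2) = Pow(Mul(Pow(4, -1), Add(0, -12)), 2) = Pow(Mul(Rational(1, 4), -12), 2) = Pow(-3, 2) = 9)
Mul(C, Function('c')(13, 4)) = Mul(9, Rational(-11, 3)) = -33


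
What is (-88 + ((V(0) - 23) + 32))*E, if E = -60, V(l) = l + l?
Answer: 4740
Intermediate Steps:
V(l) = 2*l
(-88 + ((V(0) - 23) + 32))*E = (-88 + ((2*0 - 23) + 32))*(-60) = (-88 + ((0 - 23) + 32))*(-60) = (-88 + (-23 + 32))*(-60) = (-88 + 9)*(-60) = -79*(-60) = 4740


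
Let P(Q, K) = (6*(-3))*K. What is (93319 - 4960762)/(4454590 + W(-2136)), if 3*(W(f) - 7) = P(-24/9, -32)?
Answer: -4867443/4454789 ≈ -1.0926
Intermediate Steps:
P(Q, K) = -18*K
W(f) = 199 (W(f) = 7 + (-18*(-32))/3 = 7 + (⅓)*576 = 7 + 192 = 199)
(93319 - 4960762)/(4454590 + W(-2136)) = (93319 - 4960762)/(4454590 + 199) = -4867443/4454789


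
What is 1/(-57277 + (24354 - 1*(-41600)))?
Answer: 1/8677 ≈ 0.00011525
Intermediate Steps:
1/(-57277 + (24354 - 1*(-41600))) = 1/(-57277 + (24354 + 41600)) = 1/(-57277 + 65954) = 1/8677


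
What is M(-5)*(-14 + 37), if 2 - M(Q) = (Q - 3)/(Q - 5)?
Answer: 138/5 ≈ 27.600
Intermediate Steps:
M(Q) = 2 - (-3 + Q)/(-5 + Q) (M(Q) = 2 - (Q - 3)/(Q - 5) = 2 - (-3 + Q)/(-5 + Q))
M(-5)*(-14 + 37) = ((-7 - 5)/(-5 - 5))*(-14 + 37) = (-12/(-10))*23 = -⅒*(-12)*23 = (6/5)*23 = 138/5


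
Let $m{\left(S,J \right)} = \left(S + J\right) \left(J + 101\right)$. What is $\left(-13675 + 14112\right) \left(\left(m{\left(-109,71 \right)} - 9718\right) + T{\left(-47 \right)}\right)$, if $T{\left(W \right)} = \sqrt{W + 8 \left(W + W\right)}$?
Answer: $-7102998 + 437 i \sqrt{799} \approx -7.103 \cdot 10^{6} + 12353.0 i$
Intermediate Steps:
$m{\left(S,J \right)} = \left(101 + J\right) \left(J + S\right)$ ($m{\left(S,J \right)} = \left(J + S\right) \left(101 + J\right) = \left(101 + J\right) \left(J + S\right)$)
$T{\left(W \right)} = \sqrt{17} \sqrt{W}$ ($T{\left(W \right)} = \sqrt{W + 8 \cdot 2 W} = \sqrt{W + 16 W} = \sqrt{17 W} = \sqrt{17} \sqrt{W}$)
$\left(-13675 + 14112\right) \left(\left(m{\left(-109,71 \right)} - 9718\right) + T{\left(-47 \right)}\right) = \left(-13675 + 14112\right) \left(\left(\left(71^{2} + 101 \cdot 71 + 101 \left(-109\right) + 71 \left(-109\right)\right) - 9718\right) + \sqrt{17} \sqrt{-47}\right) = 437 \left(\left(\left(5041 + 7171 - 11009 - 7739\right) - 9718\right) + \sqrt{17} i \sqrt{47}\right) = 437 \left(\left(-6536 - 9718\right) + i \sqrt{799}\right) = 437 \left(-16254 + i \sqrt{799}\right) = -7102998 + 437 i \sqrt{799}$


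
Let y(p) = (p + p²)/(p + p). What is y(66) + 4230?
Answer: 8527/2 ≈ 4263.5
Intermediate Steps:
y(p) = (p + p²)/(2*p) (y(p) = (p + p²)/((2*p)) = (p + p²)*(1/(2*p)) = (p + p²)/(2*p))
y(66) + 4230 = (½ + (½)*66) + 4230 = (½ + 33) + 4230 = 67/2 + 4230 = 8527/2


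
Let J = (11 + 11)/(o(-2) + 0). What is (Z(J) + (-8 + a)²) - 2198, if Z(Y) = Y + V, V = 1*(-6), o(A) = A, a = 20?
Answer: -2071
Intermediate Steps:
V = -6
J = -11 (J = (11 + 11)/(-2 + 0) = 22/(-2) = 22*(-½) = -11)
Z(Y) = -6 + Y (Z(Y) = Y - 6 = -6 + Y)
(Z(J) + (-8 + a)²) - 2198 = ((-6 - 11) + (-8 + 20)²) - 2198 = (-17 + 12²) - 2198 = (-17 + 144) - 2198 = 127 - 2198 = -2071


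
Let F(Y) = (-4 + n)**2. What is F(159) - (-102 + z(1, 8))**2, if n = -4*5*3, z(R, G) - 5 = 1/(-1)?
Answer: -5508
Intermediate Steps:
z(R, G) = 4 (z(R, G) = 5 + 1/(-1) = 5 - 1 = 4)
n = -60 (n = -20*3 = -60)
F(Y) = 4096 (F(Y) = (-4 - 60)**2 = (-64)**2 = 4096)
F(159) - (-102 + z(1, 8))**2 = 4096 - (-102 + 4)**2 = 4096 - 1*(-98)**2 = 4096 - 1*9604 = 4096 - 9604 = -5508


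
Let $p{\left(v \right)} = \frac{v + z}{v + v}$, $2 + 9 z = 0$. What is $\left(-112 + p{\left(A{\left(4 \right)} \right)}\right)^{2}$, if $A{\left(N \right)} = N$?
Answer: $\frac{16120225}{1296} \approx 12438.0$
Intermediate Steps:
$z = - \frac{2}{9}$ ($z = - \frac{2}{9} + \frac{1}{9} \cdot 0 = - \frac{2}{9} + 0 = - \frac{2}{9} \approx -0.22222$)
$p{\left(v \right)} = \frac{- \frac{2}{9} + v}{2 v}$ ($p{\left(v \right)} = \frac{v - \frac{2}{9}}{v + v} = \frac{- \frac{2}{9} + v}{2 v}$)
$\left(-112 + p{\left(A{\left(4 \right)} \right)}\right)^{2} = \left(-112 + \frac{-2 + 9 \cdot 4}{18 \cdot 4}\right)^{2} = \left(-112 + \frac{1}{18} \cdot \frac{1}{4} \left(-2 + 36\right)\right)^{2} = \left(-112 + \frac{1}{18} \cdot \frac{1}{4} \cdot 34\right)^{2} = \left(-112 + \frac{17}{36}\right)^{2} = \left(- \frac{4015}{36}\right)^{2} = \frac{16120225}{1296}$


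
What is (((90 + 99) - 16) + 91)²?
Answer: 69696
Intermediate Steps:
(((90 + 99) - 16) + 91)² = ((189 - 16) + 91)² = (173 + 91)² = 264² = 69696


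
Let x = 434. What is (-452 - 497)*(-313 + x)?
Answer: -114829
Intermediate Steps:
(-452 - 497)*(-313 + x) = (-452 - 497)*(-313 + 434) = -949*121 = -114829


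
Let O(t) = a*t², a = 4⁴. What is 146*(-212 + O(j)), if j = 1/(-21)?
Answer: -13612456/441 ≈ -30867.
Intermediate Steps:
j = -1/21 ≈ -0.047619
a = 256
O(t) = 256*t²
146*(-212 + O(j)) = 146*(-212 + 256*(-1/21)²) = 146*(-212 + 256*(1/441)) = 146*(-212 + 256/441) = 146*(-93236/441) = -13612456/441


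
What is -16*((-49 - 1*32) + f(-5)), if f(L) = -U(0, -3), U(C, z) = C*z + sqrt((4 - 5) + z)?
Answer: 1296 + 32*I ≈ 1296.0 + 32.0*I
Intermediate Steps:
U(C, z) = sqrt(-1 + z) + C*z (U(C, z) = C*z + sqrt(-1 + z) = sqrt(-1 + z) + C*z)
f(L) = -2*I (f(L) = -(sqrt(-1 - 3) + 0*(-3)) = -(sqrt(-4) + 0) = -(2*I + 0) = -2*I)
-16*((-49 - 1*32) + f(-5)) = -16*((-49 - 1*32) - 2*I) = -16*((-49 - 32) - 2*I) = -16*(-81 - 2*I) = 1296 + 32*I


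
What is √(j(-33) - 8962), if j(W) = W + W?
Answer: 2*I*√2257 ≈ 95.016*I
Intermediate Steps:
j(W) = 2*W
√(j(-33) - 8962) = √(2*(-33) - 8962) = √(-66 - 8962) = √(-9028) = 2*I*√2257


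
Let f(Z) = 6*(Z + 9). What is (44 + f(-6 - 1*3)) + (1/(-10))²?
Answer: 4401/100 ≈ 44.010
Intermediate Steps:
f(Z) = 54 + 6*Z (f(Z) = 6*(9 + Z) = 54 + 6*Z)
(44 + f(-6 - 1*3)) + (1/(-10))² = (44 + (54 + 6*(-6 - 1*3))) + (1/(-10))² = (44 + (54 + 6*(-6 - 3))) + (-⅒)² = (44 + (54 + 6*(-9))) + 1/100 = (44 + (54 - 54)) + 1/100 = (44 + 0) + 1/100 = 44 + 1/100 = 4401/100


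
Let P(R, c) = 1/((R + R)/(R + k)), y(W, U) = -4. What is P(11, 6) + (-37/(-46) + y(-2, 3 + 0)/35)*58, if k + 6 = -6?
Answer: 708013/17710 ≈ 39.978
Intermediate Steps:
k = -12 (k = -6 - 6 = -12)
P(R, c) = (-12 + R)/(2*R) (P(R, c) = 1/((R + R)/(R - 12)) = 1/((2*R)/(-12 + R)) = 1/(2*R/(-12 + R)) = (-12 + R)/(2*R))
P(11, 6) + (-37/(-46) + y(-2, 3 + 0)/35)*58 = (½)*(-12 + 11)/11 + (-37/(-46) - 4/35)*58 = (½)*(1/11)*(-1) + (-37*(-1/46) - 4*1/35)*58 = -1/22 + (37/46 - 4/35)*58 = -1/22 + (1111/1610)*58 = -1/22 + 32219/805 = 708013/17710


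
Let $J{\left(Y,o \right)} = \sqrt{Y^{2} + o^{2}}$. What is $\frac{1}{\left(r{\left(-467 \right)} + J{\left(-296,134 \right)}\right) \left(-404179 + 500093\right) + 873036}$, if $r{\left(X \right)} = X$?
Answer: $- \frac{21959401}{478826020584346} - \frac{47957 \sqrt{26393}}{239413010292173} \approx -7.8403 \cdot 10^{-8}$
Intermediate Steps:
$\frac{1}{\left(r{\left(-467 \right)} + J{\left(-296,134 \right)}\right) \left(-404179 + 500093\right) + 873036} = \frac{1}{\left(-467 + \sqrt{\left(-296\right)^{2} + 134^{2}}\right) \left(-404179 + 500093\right) + 873036} = \frac{1}{\left(-467 + \sqrt{87616 + 17956}\right) 95914 + 873036} = \frac{1}{\left(-467 + \sqrt{105572}\right) 95914 + 873036} = \frac{1}{\left(-467 + 2 \sqrt{26393}\right) 95914 + 873036} = \frac{1}{\left(-44791838 + 191828 \sqrt{26393}\right) + 873036} = \frac{1}{-43918802 + 191828 \sqrt{26393}}$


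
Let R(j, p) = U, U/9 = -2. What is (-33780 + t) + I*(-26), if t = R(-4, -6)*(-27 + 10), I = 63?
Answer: -35112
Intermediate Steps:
U = -18 (U = 9*(-2) = -18)
R(j, p) = -18
t = 306 (t = -18*(-27 + 10) = -18*(-17) = 306)
(-33780 + t) + I*(-26) = (-33780 + 306) + 63*(-26) = -33474 - 1638 = -35112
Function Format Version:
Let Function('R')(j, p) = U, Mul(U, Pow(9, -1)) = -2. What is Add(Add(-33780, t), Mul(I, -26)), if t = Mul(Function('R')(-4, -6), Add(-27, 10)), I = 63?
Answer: -35112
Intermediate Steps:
U = -18 (U = Mul(9, -2) = -18)
Function('R')(j, p) = -18
t = 306 (t = Mul(-18, Add(-27, 10)) = Mul(-18, -17) = 306)
Add(Add(-33780, t), Mul(I, -26)) = Add(Add(-33780, 306), Mul(63, -26)) = Add(-33474, -1638) = -35112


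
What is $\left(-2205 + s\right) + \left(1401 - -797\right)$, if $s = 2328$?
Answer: $2321$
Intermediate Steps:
$\left(-2205 + s\right) + \left(1401 - -797\right) = \left(-2205 + 2328\right) + \left(1401 - -797\right) = 123 + \left(1401 + 797\right) = 123 + 2198 = 2321$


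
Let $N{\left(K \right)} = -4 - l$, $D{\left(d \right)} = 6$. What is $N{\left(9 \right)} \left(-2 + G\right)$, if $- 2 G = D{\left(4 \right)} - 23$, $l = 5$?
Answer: $- \frac{117}{2} \approx -58.5$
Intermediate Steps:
$N{\left(K \right)} = -9$ ($N{\left(K \right)} = -4 - 5 = -9$)
$G = \frac{17}{2}$ ($G = - \frac{6 - 23}{2} = \left(- \frac{1}{2}\right) \left(-17\right) = \frac{17}{2} \approx 8.5$)
$N{\left(9 \right)} \left(-2 + G\right) = - 9 \left(-2 + \frac{17}{2}\right) = \left(-9\right) \frac{13}{2} = - \frac{117}{2}$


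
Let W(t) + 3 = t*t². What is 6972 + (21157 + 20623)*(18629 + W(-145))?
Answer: -126593351248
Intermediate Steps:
W(t) = -3 + t³ (W(t) = -3 + t*t² = -3 + t³)
6972 + (21157 + 20623)*(18629 + W(-145)) = 6972 + (21157 + 20623)*(18629 + (-3 + (-145)³)) = 6972 + 41780*(18629 + (-3 - 3048625)) = 6972 + 41780*(18629 - 3048628) = 6972 + 41780*(-3029999) = 6972 - 126593358220 = -126593351248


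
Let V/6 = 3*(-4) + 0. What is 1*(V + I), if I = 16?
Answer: -56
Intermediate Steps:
V = -72 (V = 6*(3*(-4) + 0) = 6*(-12 + 0) = 6*(-12) = -72)
1*(V + I) = 1*(-72 + 16) = 1*(-56) = -56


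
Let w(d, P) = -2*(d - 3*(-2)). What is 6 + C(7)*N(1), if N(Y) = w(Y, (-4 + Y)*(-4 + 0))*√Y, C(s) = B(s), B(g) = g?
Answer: -92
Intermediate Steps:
C(s) = s
w(d, P) = -12 - 2*d (w(d, P) = -2*(d + 6) = -2*(6 + d) = -12 - 2*d)
N(Y) = √Y*(-12 - 2*Y) (N(Y) = (-12 - 2*Y)*√Y = √Y*(-12 - 2*Y))
6 + C(7)*N(1) = 6 + 7*(2*√1*(-6 - 1*1)) = 6 + 7*(2*1*(-6 - 1)) = 6 + 7*(2*1*(-7)) = 6 + 7*(-14) = 6 - 98 = -92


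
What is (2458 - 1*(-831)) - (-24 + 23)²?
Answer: 3288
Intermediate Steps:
(2458 - 1*(-831)) - (-24 + 23)² = (2458 + 831) - 1*(-1)² = 3289 - 1*1 = 3289 - 1 = 3288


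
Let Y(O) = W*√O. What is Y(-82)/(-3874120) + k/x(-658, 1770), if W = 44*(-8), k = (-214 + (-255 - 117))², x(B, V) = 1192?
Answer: 85849/298 + 44*I*√82/484265 ≈ 288.08 + 0.00082277*I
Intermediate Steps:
k = 343396 (k = (-214 - 372)² = (-586)² = 343396)
W = -352
Y(O) = -352*√O
Y(-82)/(-3874120) + k/x(-658, 1770) = -352*I*√82/(-3874120) + 343396/1192 = -352*I*√82*(-1/3874120) + 343396*(1/1192) = -352*I*√82*(-1/3874120) + 85849/298 = 44*I*√82/484265 + 85849/298 = 85849/298 + 44*I*√82/484265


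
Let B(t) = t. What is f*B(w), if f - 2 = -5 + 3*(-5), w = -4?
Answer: 72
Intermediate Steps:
f = -18 (f = 2 + (-5 + 3*(-5)) = 2 + (-5 - 15) = 2 - 20 = -18)
f*B(w) = -18*(-4) = 72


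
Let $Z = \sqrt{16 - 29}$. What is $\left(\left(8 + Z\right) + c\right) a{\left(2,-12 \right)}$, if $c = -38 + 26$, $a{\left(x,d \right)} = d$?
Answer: $48 - 12 i \sqrt{13} \approx 48.0 - 43.267 i$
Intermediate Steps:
$c = -12$
$Z = i \sqrt{13}$ ($Z = \sqrt{-13} = i \sqrt{13} \approx 3.6056 i$)
$\left(\left(8 + Z\right) + c\right) a{\left(2,-12 \right)} = \left(\left(8 + i \sqrt{13}\right) - 12\right) \left(-12\right) = \left(-4 + i \sqrt{13}\right) \left(-12\right) = 48 - 12 i \sqrt{13}$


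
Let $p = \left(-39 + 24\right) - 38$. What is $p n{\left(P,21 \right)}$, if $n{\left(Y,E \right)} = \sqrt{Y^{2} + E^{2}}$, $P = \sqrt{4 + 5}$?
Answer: $- 795 \sqrt{2} \approx -1124.3$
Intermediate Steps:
$p = -53$ ($p = -15 - 38 = -53$)
$P = 3$ ($P = \sqrt{9} = 3$)
$n{\left(Y,E \right)} = \sqrt{E^{2} + Y^{2}}$
$p n{\left(P,21 \right)} = - 53 \sqrt{21^{2} + 3^{2}} = - 53 \sqrt{441 + 9} = - 53 \sqrt{450} = - 53 \cdot 15 \sqrt{2} = - 795 \sqrt{2}$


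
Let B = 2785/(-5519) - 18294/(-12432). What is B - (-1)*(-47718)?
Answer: -545661833313/11435368 ≈ -47717.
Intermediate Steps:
B = 11056911/11435368 (B = 2785*(-1/5519) - 18294*(-1/12432) = -2785/5519 + 3049/2072 = 11056911/11435368 ≈ 0.96690)
B - (-1)*(-47718) = 11056911/11435368 - (-1)*(-47718) = 11056911/11435368 - 1*47718 = 11056911/11435368 - 47718 = -545661833313/11435368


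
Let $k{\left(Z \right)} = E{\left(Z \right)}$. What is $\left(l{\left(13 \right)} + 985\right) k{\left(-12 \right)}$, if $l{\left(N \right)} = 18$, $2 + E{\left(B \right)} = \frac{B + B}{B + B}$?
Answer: $-1003$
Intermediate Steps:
$E{\left(B \right)} = -1$ ($E{\left(B \right)} = -2 + \frac{B + B}{B + B} = -2 + \frac{2 B}{2 B} = -2 + 2 B \frac{1}{2 B} = -2 + 1 = -1$)
$k{\left(Z \right)} = -1$
$\left(l{\left(13 \right)} + 985\right) k{\left(-12 \right)} = \left(18 + 985\right) \left(-1\right) = 1003 \left(-1\right) = -1003$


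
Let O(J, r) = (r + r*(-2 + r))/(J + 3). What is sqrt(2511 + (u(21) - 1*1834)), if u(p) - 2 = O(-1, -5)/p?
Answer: sqrt(33306)/7 ≈ 26.071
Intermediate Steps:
O(J, r) = (r + r*(-2 + r))/(3 + J)
u(p) = 2 + 15/p (u(p) = 2 + (-5*(-1 - 5)/(3 - 1))/p = 2 + (-5*(-6)/2)/p = 2 + (-5*1/2*(-6))/p = 2 + 15/p)
sqrt(2511 + (u(21) - 1*1834)) = sqrt(2511 + ((2 + 15/21) - 1*1834)) = sqrt(2511 + ((2 + 15*(1/21)) - 1834)) = sqrt(2511 + ((2 + 5/7) - 1834)) = sqrt(2511 + (19/7 - 1834)) = sqrt(2511 - 12819/7) = sqrt(4758/7) = sqrt(33306)/7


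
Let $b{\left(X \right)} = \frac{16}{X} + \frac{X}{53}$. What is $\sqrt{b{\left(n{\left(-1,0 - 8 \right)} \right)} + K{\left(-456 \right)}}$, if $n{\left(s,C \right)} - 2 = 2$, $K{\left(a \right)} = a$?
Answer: $\frac{4 i \sqrt{79341}}{53} \approx 21.259 i$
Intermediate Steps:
$n{\left(s,C \right)} = 4$ ($n{\left(s,C \right)} = 2 + 2 = 4$)
$b{\left(X \right)} = \frac{16}{X} + \frac{X}{53}$ ($b{\left(X \right)} = \frac{16}{X} + X \frac{1}{53} = \frac{16}{X} + \frac{X}{53}$)
$\sqrt{b{\left(n{\left(-1,0 - 8 \right)} \right)} + K{\left(-456 \right)}} = \sqrt{\left(\frac{16}{4} + \frac{1}{53} \cdot 4\right) - 456} = \sqrt{\left(16 \cdot \frac{1}{4} + \frac{4}{53}\right) - 456} = \sqrt{\left(4 + \frac{4}{53}\right) - 456} = \sqrt{\frac{216}{53} - 456} = \sqrt{- \frac{23952}{53}} = \frac{4 i \sqrt{79341}}{53}$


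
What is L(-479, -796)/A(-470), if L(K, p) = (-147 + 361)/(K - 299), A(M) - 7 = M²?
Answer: -107/85932823 ≈ -1.2452e-6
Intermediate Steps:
A(M) = 7 + M²
L(K, p) = 214/(-299 + K)
L(-479, -796)/A(-470) = (214/(-299 - 479))/(7 + (-470)²) = (214/(-778))/(7 + 220900) = (214*(-1/778))/220907 = -107/389*1/220907 = -107/85932823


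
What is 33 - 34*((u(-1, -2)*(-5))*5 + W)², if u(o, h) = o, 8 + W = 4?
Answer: -14961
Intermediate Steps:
W = -4 (W = -8 + 4 = -4)
33 - 34*((u(-1, -2)*(-5))*5 + W)² = 33 - 34*(-1*(-5)*5 - 4)² = 33 - 34*(5*5 - 4)² = 33 - 34*(25 - 4)² = 33 - 34*21² = 33 - 34*441 = 33 - 14994 = -14961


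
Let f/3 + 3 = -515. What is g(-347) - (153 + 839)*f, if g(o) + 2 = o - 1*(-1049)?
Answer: 1542268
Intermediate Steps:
f = -1554 (f = -9 + 3*(-515) = -9 - 1545 = -1554)
g(o) = 1047 + o (g(o) = -2 + (o - 1*(-1049)) = -2 + (o + 1049) = -2 + (1049 + o) = 1047 + o)
g(-347) - (153 + 839)*f = (1047 - 347) - (153 + 839)*(-1554) = 700 - 992*(-1554) = 700 - 1*(-1541568) = 700 + 1541568 = 1542268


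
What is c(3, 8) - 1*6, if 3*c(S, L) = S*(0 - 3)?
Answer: -9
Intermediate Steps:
c(S, L) = -S (c(S, L) = (S*(0 - 3))/3 = (S*(-3))/3 = (-3*S)/3 = -S)
c(3, 8) - 1*6 = -1*3 - 1*6 = -3 - 6 = -9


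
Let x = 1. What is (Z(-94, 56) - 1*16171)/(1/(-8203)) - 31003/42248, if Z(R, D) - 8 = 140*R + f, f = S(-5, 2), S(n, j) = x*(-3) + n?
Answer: 10164961418861/42248 ≈ 2.4060e+8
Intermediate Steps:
S(n, j) = -3 + n (S(n, j) = 1*(-3) + n = -3 + n)
f = -8 (f = -3 - 5 = -8)
Z(R, D) = 140*R (Z(R, D) = 8 + (140*R - 8) = 8 + (-8 + 140*R) = 140*R)
(Z(-94, 56) - 1*16171)/(1/(-8203)) - 31003/42248 = (140*(-94) - 1*16171)/(1/(-8203)) - 31003/42248 = (-13160 - 16171)/(-1/8203) - 31003*1/42248 = -29331*(-8203) - 31003/42248 = 240602193 - 31003/42248 = 10164961418861/42248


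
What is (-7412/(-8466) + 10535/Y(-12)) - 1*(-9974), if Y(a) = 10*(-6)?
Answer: 3253365/332 ≈ 9799.3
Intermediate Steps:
Y(a) = -60
(-7412/(-8466) + 10535/Y(-12)) - 1*(-9974) = (-7412/(-8466) + 10535/(-60)) - 1*(-9974) = (-7412*(-1/8466) + 10535*(-1/60)) + 9974 = (218/249 - 2107/12) + 9974 = -58003/332 + 9974 = 3253365/332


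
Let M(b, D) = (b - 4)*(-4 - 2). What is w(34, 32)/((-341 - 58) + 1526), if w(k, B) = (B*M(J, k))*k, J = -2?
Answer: 39168/1127 ≈ 34.754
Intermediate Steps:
M(b, D) = 24 - 6*b (M(b, D) = (-4 + b)*(-6) = 24 - 6*b)
w(k, B) = 36*B*k (w(k, B) = (B*(24 - 6*(-2)))*k = (B*(24 + 12))*k = (B*36)*k = (36*B)*k = 36*B*k)
w(34, 32)/((-341 - 58) + 1526) = (36*32*34)/((-341 - 58) + 1526) = 39168/(-399 + 1526) = 39168/1127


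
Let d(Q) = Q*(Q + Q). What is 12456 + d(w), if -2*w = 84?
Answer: 15984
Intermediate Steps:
w = -42 (w = -1/2*84 = -42)
d(Q) = 2*Q**2 (d(Q) = Q*(2*Q) = 2*Q**2)
12456 + d(w) = 12456 + 2*(-42)**2 = 12456 + 2*1764 = 12456 + 3528 = 15984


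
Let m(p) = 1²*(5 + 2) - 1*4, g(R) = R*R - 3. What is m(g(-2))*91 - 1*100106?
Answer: -99833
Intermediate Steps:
g(R) = -3 + R² (g(R) = R² - 3 = -3 + R²)
m(p) = 3 (m(p) = 1*7 - 4 = 7 - 4 = 3)
m(g(-2))*91 - 1*100106 = 3*91 - 1*100106 = 273 - 100106 = -99833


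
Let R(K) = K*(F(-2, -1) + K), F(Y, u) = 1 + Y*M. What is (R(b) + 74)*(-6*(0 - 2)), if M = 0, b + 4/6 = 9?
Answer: 5464/3 ≈ 1821.3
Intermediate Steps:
b = 25/3 (b = -⅔ + 9 = 25/3 ≈ 8.3333)
F(Y, u) = 1 (F(Y, u) = 1 + Y*0 = 1 + 0 = 1)
R(K) = K*(1 + K)
(R(b) + 74)*(-6*(0 - 2)) = (25*(1 + 25/3)/3 + 74)*(-6*(0 - 2)) = ((25/3)*(28/3) + 74)*(-6*(-2)) = (700/9 + 74)*12 = (1366/9)*12 = 5464/3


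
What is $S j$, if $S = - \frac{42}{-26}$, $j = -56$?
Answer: $- \frac{1176}{13} \approx -90.462$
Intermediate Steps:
$S = \frac{21}{13}$ ($S = \left(-42\right) \left(- \frac{1}{26}\right) = \frac{21}{13} \approx 1.6154$)
$S j = \frac{21}{13} \left(-56\right) = - \frac{1176}{13}$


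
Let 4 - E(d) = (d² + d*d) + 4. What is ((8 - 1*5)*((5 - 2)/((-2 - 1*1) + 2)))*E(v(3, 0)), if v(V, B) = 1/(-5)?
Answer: 18/25 ≈ 0.72000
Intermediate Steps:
v(V, B) = -⅕
E(d) = -2*d² (E(d) = 4 - ((d² + d*d) + 4) = 4 - ((d² + d²) + 4) = 4 - (2*d² + 4) = 4 - (4 + 2*d²) = 4 + (-4 - 2*d²) = -2*d²)
((8 - 1*5)*((5 - 2)/((-2 - 1*1) + 2)))*E(v(3, 0)) = ((8 - 1*5)*((5 - 2)/((-2 - 1*1) + 2)))*(-2*(-⅕)²) = ((8 - 5)*(3/((-2 - 1) + 2)))*(-2*1/25) = (3*(3/(-3 + 2)))*(-2/25) = (3*(3/(-1)))*(-2/25) = (3*(3*(-1)))*(-2/25) = (3*(-3))*(-2/25) = -9*(-2/25) = 18/25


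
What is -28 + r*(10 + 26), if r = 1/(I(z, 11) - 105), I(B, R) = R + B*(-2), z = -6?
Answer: -1166/41 ≈ -28.439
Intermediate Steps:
I(B, R) = R - 2*B
r = -1/82 (r = 1/((11 - 2*(-6)) - 105) = 1/((11 + 12) - 105) = 1/(23 - 105) = 1/(-82) = -1/82 ≈ -0.012195)
-28 + r*(10 + 26) = -28 - (10 + 26)/82 = -28 - 1/82*36 = -28 - 18/41 = -1166/41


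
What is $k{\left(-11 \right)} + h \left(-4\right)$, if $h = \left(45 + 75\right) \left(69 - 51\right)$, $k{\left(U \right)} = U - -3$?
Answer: $-8648$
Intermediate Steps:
$k{\left(U \right)} = 3 + U$ ($k{\left(U \right)} = U + 3 = 3 + U$)
$h = 2160$ ($h = 120 \cdot 18 = 2160$)
$k{\left(-11 \right)} + h \left(-4\right) = \left(3 - 11\right) + 2160 \left(-4\right) = -8 - 8640 = -8648$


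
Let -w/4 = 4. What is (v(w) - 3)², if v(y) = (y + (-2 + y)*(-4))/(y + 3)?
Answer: 9025/169 ≈ 53.402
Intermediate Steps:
w = -16 (w = -4*4 = -16)
v(y) = (8 - 3*y)/(3 + y) (v(y) = (y + (8 - 4*y))/(3 + y) = (8 - 3*y)/(3 + y))
(v(w) - 3)² = ((8 - 3*(-16))/(3 - 16) - 3)² = ((8 + 48)/(-13) - 3)² = (-1/13*56 - 3)² = (-56/13 - 3)² = (-95/13)² = 9025/169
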